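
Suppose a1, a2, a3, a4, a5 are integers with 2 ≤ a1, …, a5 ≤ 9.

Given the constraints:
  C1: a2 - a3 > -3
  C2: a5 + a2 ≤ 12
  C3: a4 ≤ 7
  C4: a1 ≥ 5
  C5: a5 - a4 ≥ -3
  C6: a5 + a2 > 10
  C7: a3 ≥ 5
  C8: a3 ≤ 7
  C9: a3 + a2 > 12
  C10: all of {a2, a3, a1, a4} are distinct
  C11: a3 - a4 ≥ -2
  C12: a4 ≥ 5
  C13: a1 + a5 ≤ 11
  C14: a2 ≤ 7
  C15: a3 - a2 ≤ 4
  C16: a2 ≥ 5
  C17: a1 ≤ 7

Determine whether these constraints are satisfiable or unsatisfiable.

Constraints 3, 4, 7, 8, 12, 14, 16, and 17 confine each of a2, a3, a1, a4 to the 3 values {5, …, 7}.
Constraint 10 requires all 4 of them to be distinct, but only 3 values are available — impossible by the pigeonhole principle.

Unsatisfiable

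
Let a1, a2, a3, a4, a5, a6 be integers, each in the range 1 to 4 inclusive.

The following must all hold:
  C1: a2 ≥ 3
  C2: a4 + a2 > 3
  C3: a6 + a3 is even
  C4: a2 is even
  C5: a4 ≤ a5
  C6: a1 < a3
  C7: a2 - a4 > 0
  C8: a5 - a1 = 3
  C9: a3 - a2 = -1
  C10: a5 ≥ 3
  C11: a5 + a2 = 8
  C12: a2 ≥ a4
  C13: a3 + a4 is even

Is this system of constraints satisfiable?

Satisfiable

One satisfying assignment is a1 = 1, a2 = 4, a3 = 3, a4 = 1, a5 = 4, a6 = 1.
For the less obvious constraints — constraint 2: a4 + a2 = 5; constraint 7: a2 - a4 = 3 — and the others hold by inspection.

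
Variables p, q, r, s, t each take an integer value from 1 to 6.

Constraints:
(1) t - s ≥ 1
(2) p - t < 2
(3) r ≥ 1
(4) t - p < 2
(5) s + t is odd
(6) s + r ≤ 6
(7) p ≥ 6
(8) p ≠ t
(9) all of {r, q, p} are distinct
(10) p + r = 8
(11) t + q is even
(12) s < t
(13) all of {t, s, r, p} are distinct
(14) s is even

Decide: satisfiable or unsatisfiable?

One satisfying assignment is p = 6, q = 3, r = 2, s = 4, t = 5.
For the less obvious constraints — constraint 1: t - s = 1; constraint 2: p - t = 1; constraint 4: t - p = -1 — and the others hold by inspection.

Satisfiable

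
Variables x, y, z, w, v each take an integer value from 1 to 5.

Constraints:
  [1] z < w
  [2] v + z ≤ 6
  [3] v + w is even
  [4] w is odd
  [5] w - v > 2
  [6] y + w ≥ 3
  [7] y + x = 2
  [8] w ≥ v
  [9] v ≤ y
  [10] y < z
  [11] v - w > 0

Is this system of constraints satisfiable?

Constraints 1, 9, 10, and 11 give v ≤ y, y < z, z < w, w < v. Chaining: v ≤ y < z < w < v, which forces v < v — impossible.

Unsatisfiable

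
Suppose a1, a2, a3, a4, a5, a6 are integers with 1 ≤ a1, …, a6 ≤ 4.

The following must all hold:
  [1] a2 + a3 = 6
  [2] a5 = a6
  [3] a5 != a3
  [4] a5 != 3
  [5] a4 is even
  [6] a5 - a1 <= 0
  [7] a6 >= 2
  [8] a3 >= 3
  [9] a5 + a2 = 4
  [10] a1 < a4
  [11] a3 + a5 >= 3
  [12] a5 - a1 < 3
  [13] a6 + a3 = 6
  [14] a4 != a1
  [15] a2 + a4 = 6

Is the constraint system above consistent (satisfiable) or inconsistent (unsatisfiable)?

Satisfiable

Try a1 = 2, a2 = 2, a3 = 4, a4 = 4, a5 = 2, a6 = 2.
Check constraint 1: a2 + a3 = 6; constraint 6: a5 - a1 = 0. The remaining constraints are straightforward to verify.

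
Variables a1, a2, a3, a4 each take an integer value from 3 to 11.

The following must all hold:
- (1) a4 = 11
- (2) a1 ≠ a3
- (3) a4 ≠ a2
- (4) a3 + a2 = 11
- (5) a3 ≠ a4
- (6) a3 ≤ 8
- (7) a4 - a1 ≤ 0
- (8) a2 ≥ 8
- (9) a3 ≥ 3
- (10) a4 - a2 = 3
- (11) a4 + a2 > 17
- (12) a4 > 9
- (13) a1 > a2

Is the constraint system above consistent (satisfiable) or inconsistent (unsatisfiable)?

Setting (a1, a2, a3, a4) = (11, 8, 3, 11) satisfies everything: constraint 4: a3 + a2 = 11; constraint 7: a4 - a1 = 0; constraint 10: a4 - a2 = 3, and the others follow.

Satisfiable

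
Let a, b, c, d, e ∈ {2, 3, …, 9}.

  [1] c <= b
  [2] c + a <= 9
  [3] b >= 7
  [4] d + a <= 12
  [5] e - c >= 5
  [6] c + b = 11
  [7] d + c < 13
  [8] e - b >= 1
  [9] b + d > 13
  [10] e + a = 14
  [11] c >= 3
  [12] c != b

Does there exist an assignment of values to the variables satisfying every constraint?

Satisfiable

The assignment a = 5, b = 8, c = 3, d = 7, e = 9 works:
  constraint 2 holds since c + a = 8.
  constraint 4 holds since d + a = 12.
The rest check out directly.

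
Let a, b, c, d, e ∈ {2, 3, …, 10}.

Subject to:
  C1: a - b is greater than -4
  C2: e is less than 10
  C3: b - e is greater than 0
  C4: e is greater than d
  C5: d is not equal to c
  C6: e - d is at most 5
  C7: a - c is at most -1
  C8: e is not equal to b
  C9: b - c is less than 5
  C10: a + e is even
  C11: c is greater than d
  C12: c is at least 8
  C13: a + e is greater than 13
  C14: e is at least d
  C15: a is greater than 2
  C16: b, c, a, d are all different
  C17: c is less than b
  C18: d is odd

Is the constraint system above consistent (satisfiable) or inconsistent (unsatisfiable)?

The assignment a = 7, b = 10, c = 8, d = 3, e = 7 works:
  constraint 1 holds since a - b = -3.
  constraint 3 holds since b - e = 3.
The rest check out directly.

Satisfiable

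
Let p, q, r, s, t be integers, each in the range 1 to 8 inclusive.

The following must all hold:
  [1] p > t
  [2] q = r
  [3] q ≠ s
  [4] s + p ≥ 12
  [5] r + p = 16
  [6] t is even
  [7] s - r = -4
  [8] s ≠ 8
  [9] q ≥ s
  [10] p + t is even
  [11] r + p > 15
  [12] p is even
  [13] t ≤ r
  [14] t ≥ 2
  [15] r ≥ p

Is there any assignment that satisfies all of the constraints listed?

Satisfiable

One satisfying assignment is p = 8, q = 8, r = 8, s = 4, t = 6.
For the less obvious constraints — constraint 4: s + p = 12; constraint 5: r + p = 16; constraint 7: s - r = -4 — and the others hold by inspection.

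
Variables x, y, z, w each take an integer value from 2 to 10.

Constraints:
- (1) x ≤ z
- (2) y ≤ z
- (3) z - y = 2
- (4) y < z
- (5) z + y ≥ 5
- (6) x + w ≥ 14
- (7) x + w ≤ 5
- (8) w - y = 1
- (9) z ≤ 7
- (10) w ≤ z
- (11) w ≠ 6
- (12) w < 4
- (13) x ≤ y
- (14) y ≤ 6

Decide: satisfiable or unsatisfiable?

From constraints 13 and 14: x ≤ y ≤ 6. From constraints 9 and 10: w ≤ z ≤ 7. Hence x + w ≤ 13. But constraint 6 requires x + w ≥ 14, and 14 > 13. Contradiction.

Unsatisfiable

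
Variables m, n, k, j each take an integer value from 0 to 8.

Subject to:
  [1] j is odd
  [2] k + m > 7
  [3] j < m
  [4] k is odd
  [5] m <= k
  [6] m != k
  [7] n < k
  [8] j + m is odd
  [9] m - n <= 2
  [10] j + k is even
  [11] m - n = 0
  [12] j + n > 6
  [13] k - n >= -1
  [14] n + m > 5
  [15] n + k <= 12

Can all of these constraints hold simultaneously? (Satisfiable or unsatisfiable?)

Try m = 4, n = 4, k = 5, j = 3.
Check constraint 2: k + m = 9; constraint 9: m - n = 0. The remaining constraints are straightforward to verify.

Satisfiable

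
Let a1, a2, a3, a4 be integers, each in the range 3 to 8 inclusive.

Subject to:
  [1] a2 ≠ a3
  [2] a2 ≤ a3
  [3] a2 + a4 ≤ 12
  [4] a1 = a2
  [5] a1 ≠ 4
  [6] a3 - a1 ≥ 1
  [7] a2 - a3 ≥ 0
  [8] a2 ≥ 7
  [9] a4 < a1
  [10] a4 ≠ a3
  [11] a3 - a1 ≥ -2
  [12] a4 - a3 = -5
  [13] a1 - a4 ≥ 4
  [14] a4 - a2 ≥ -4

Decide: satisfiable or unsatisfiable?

Constraints 6, 7, 13, and 14 give a1 − a4 ≥ 4, a4 − a2 ≥ -4, a2 − a3 ≥ 0, a3 − a1 ≥ 1.
Adding all 4 inequalities: the left sides telescope to 0, and the right sides sum to 4 + (-4) + 0 + 1 = 1. So 0 ≥ 1, which is false.

Unsatisfiable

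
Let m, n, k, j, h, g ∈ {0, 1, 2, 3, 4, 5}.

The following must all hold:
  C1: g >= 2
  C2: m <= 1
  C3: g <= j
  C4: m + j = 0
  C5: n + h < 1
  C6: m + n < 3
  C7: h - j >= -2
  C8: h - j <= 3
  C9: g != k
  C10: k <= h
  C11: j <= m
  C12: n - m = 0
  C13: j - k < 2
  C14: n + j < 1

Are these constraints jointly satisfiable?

From constraints 1 and 3: j ≥ g and g ≥ 2, so j ≥ 2. From constraints 2 and 11: j ≤ m and m ≤ 1, so j ≤ 1. But 1 < 2, so no value of j works.

Unsatisfiable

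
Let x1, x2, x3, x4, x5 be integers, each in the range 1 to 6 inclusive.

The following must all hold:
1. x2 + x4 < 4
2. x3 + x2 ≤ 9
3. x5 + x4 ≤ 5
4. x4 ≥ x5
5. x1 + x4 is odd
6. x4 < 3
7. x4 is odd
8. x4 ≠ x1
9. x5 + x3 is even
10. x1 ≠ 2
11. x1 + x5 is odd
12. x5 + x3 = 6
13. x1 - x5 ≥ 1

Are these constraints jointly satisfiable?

Satisfiable

The assignment x1 = 4, x2 = 1, x3 = 5, x4 = 1, x5 = 1 works:
  constraint 1 holds since x2 + x4 = 2.
  constraint 2 holds since x3 + x2 = 6.
The rest check out directly.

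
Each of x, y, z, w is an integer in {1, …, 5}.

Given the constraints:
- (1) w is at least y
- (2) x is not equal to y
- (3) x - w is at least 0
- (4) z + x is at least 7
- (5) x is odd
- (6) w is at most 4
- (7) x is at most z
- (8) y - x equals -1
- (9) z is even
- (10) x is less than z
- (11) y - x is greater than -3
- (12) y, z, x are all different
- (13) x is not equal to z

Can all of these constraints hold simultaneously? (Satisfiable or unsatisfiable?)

Satisfiable

Take x = 3, y = 2, z = 4, w = 3. Then constraint 3: x - w = 0; constraint 4: z + x = 7; constraint 8: y - x = -1, and every other listed constraint is also met.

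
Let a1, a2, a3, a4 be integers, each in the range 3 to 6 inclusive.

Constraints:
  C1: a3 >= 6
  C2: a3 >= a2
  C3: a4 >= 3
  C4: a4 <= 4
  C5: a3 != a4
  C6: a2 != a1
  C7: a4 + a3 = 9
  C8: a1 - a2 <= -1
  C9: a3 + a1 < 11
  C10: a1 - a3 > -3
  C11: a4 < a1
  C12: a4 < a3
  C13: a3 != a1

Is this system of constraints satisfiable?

Setting (a1, a2, a3, a4) = (4, 6, 6, 3) satisfies everything: constraint 7: a4 + a3 = 9; constraint 8: a1 - a2 = -2, and the others follow.

Satisfiable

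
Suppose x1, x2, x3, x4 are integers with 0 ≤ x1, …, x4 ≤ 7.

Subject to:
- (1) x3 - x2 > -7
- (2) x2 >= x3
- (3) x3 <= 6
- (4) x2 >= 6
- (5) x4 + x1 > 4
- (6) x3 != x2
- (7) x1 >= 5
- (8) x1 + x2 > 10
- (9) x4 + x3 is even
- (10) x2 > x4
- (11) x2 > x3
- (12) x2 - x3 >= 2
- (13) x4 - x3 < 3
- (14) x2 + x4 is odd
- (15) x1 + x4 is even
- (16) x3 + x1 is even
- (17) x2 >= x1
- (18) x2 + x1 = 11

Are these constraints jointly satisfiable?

Satisfiable

Take x1 = 5, x2 = 6, x3 = 1, x4 = 1. Then constraint 1: x3 - x2 = -5; constraint 5: x4 + x1 = 6, and every other listed constraint is also met.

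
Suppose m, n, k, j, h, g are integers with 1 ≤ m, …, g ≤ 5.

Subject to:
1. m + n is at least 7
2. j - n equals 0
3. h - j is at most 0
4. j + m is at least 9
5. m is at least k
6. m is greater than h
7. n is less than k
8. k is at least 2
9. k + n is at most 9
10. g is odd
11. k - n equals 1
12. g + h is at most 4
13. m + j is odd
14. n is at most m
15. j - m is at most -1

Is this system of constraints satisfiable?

Satisfiable

Try m = 5, n = 4, k = 5, j = 4, h = 2, g = 1.
Check constraint 1: m + n = 9; constraint 2: j - n = 0. The remaining constraints are straightforward to verify.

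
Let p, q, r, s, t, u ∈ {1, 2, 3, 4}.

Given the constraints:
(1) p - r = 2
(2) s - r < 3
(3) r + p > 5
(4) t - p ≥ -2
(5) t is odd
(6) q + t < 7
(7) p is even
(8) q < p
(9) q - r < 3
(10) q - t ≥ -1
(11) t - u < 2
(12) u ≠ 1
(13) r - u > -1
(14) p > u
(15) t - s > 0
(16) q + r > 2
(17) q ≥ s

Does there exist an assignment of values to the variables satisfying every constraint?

Setting (p, q, r, s, t, u) = (4, 2, 2, 2, 3, 2) satisfies everything: constraint 1: p - r = 2; constraint 2: s - r = 0, and the others follow.

Satisfiable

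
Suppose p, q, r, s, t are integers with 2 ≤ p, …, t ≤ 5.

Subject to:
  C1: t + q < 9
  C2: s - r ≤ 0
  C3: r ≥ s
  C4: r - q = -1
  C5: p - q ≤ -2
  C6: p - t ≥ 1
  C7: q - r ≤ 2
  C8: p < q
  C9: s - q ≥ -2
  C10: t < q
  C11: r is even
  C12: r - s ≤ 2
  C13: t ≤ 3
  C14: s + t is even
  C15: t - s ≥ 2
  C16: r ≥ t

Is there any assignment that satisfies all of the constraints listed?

Constraints 5, 6, 7, 12, and 15 give t − s ≥ 2, s − r ≥ -2, r − q ≥ -2, q − p ≥ 2, p − t ≥ 1.
Adding all 5 inequalities: the left sides telescope to 0, and the right sides sum to 2 + (-2) + (-2) + 2 + 1 = 1. So 0 ≥ 1, which is false.

Unsatisfiable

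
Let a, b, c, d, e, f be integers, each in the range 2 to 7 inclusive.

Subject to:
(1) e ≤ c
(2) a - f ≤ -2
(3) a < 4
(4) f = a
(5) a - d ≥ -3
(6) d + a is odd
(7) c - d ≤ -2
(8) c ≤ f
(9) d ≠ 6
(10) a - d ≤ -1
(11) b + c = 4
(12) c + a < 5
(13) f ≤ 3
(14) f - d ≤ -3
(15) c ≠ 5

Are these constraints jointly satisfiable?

Constraints 2, 5, and 14 give f − a ≥ 2, a − d ≥ -3, d − f ≥ 3.
Adding all 3 inequalities: the left sides telescope to 0, and the right sides sum to 2 + (-3) + 3 = 2. So 0 ≥ 2, which is false.

Unsatisfiable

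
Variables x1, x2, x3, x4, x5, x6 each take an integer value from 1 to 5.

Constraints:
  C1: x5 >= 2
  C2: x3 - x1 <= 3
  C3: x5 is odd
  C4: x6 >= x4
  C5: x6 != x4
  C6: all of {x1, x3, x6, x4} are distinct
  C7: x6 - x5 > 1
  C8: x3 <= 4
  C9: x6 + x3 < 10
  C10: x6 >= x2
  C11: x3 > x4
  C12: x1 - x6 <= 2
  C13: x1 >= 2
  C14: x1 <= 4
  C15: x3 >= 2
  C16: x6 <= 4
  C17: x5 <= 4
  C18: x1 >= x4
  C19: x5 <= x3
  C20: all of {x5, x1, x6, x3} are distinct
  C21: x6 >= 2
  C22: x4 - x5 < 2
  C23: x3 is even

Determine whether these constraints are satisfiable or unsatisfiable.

Unsatisfiable

Constraints 1, 8, 13, 14, 15, 16, 17, and 21 confine each of x5, x1, x6, x3 to the 3 values {2, …, 4}.
Constraint 20 requires all 4 of them to be distinct, but only 3 values are available — impossible by the pigeonhole principle.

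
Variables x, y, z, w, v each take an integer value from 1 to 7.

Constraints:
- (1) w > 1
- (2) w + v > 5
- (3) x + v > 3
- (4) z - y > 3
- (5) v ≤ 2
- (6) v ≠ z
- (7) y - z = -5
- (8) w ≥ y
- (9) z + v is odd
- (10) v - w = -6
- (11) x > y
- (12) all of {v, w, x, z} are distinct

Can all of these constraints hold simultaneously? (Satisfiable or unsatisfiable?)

Satisfiable

Take x = 5, y = 1, z = 6, w = 7, v = 1. Then constraint 2: w + v = 8; constraint 3: x + v = 6, and every other listed constraint is also met.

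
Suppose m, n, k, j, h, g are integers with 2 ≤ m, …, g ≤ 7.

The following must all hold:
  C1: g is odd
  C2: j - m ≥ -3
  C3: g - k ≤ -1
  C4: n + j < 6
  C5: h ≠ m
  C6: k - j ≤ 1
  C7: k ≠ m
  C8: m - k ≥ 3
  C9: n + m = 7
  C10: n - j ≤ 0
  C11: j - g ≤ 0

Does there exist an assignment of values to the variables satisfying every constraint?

Unsatisfiable

Constraints 2, 3, 8, and 11 give g − j ≥ 0, j − m ≥ -3, m − k ≥ 3, k − g ≥ 1.
Adding all 4 inequalities: the left sides telescope to 0, and the right sides sum to 0 + (-3) + 3 + 1 = 1. So 0 ≥ 1, which is false.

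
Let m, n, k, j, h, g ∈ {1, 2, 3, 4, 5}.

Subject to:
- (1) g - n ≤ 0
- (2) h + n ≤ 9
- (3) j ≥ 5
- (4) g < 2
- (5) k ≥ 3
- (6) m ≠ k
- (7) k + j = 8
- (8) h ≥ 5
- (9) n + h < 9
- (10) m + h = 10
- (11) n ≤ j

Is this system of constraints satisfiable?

The assignment m = 5, n = 1, k = 3, j = 5, h = 5, g = 1 works:
  constraint 1 holds since g - n = 0.
  constraint 2 holds since h + n = 6.
  constraint 7 holds since k + j = 8.
The rest check out directly.

Satisfiable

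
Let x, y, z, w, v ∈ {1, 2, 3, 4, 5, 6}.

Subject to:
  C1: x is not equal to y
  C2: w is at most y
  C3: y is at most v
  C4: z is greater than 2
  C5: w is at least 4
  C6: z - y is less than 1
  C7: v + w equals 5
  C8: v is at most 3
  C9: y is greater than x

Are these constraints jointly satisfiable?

From constraints 2 and 5: y ≥ w and w ≥ 4, so y ≥ 4. From constraints 3 and 8: y ≤ v and v ≤ 3, so y ≤ 3. But 3 < 4, so no value of y works.

Unsatisfiable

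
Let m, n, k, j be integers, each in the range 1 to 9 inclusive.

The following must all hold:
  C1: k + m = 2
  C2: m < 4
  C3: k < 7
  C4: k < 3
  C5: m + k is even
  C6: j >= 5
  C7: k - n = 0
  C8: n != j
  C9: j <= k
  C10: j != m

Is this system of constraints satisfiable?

From constraints 6 and 9: k ≥ j and j ≥ 5, so k ≥ 5. From constraint 4: k ≤ 2. But 2 < 5, so no value of k works.

Unsatisfiable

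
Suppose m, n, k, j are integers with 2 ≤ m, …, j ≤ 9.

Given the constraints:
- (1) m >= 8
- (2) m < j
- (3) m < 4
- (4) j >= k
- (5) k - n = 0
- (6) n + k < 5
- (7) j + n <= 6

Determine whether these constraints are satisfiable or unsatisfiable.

From constraint 1: m ≥ 8. From constraint 3: m ≤ 3. But 3 < 8, so no value of m works.

Unsatisfiable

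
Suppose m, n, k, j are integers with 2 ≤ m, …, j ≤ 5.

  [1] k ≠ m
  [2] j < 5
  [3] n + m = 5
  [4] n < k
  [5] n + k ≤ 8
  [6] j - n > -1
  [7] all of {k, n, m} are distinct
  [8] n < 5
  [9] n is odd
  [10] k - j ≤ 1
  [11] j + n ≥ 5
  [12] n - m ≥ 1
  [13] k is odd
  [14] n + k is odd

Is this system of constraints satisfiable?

Constraint 9 makes n odd and constraint 13 makes k odd, so n + k must be even. Constraint 14 says n + k is odd — contradiction.

Unsatisfiable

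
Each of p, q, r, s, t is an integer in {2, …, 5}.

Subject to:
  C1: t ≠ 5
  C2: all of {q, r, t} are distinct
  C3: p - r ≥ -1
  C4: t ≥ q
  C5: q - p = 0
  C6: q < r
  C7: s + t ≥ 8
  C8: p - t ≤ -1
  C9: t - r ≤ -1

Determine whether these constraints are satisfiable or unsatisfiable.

Unsatisfiable

Constraints 3, 8, and 9 give t − p ≥ 1, p − r ≥ -1, r − t ≥ 1.
Adding all 3 inequalities: the left sides telescope to 0, and the right sides sum to 1 + (-1) + 1 = 1. So 0 ≥ 1, which is false.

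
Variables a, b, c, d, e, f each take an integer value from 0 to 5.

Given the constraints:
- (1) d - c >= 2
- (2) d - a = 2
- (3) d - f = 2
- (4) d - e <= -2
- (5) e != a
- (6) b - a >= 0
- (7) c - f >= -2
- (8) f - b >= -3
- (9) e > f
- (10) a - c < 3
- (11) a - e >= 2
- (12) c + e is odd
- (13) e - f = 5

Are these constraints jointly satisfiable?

Unsatisfiable

Constraints 1, 4, 6, 7, 8, and 11 give f − b ≥ -3, b − a ≥ 0, a − e ≥ 2, e − d ≥ 2, d − c ≥ 2, c − f ≥ -2.
Adding all 6 inequalities: the left sides telescope to 0, and the right sides sum to (-3) + 0 + 2 + 2 + 2 + (-2) = 1. So 0 ≥ 1, which is false.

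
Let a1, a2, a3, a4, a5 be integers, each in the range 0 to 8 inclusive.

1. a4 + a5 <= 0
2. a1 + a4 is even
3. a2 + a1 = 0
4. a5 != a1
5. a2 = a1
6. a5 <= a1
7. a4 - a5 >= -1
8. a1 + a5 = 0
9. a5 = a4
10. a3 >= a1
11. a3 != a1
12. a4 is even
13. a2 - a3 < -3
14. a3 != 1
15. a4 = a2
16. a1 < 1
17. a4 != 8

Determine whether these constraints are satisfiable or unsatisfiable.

Unsatisfiable

From constraints 5, 9, and 15, a5 = a4 = a2 = a1, so a5 = a1. But constraint 4 says a5 ≠ a1. Contradiction.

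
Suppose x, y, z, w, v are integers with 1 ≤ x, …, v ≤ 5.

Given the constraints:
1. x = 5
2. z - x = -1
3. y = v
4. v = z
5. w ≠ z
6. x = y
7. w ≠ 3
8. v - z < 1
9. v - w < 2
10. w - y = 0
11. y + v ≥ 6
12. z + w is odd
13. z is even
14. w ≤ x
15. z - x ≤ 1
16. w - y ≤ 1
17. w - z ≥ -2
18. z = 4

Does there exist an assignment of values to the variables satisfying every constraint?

Constraint 1 fixes x = 5 and constraint 18 fixes z = 4. Constraints 3, 4, and 6 give x = y = v = z, so x = z. But 5 ≠ 4 — contradiction.

Unsatisfiable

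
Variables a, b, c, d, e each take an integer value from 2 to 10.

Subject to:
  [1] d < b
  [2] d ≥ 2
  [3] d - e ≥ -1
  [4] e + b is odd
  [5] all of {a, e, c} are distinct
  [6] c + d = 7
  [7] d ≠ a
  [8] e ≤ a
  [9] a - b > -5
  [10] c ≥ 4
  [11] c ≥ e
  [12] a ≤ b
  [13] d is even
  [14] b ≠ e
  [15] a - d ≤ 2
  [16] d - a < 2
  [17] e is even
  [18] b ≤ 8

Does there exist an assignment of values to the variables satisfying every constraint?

Setting (a, b, c, d, e) = (3, 5, 5, 2, 2) satisfies everything: constraint 3: d - e = 0; constraint 6: c + d = 7; constraint 9: a - b = -2, and the others follow.

Satisfiable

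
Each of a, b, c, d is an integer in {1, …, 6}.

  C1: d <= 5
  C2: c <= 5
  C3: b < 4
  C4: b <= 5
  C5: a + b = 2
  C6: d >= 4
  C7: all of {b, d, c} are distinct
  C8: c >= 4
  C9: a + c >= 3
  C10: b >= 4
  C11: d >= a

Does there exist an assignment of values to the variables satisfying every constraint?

Constraints 1, 2, 4, 6, 8, and 10 confine each of b, d, c to the 2 values {4, 5}.
Constraint 7 requires all 3 of them to be distinct, but only 2 values are available — impossible by the pigeonhole principle.

Unsatisfiable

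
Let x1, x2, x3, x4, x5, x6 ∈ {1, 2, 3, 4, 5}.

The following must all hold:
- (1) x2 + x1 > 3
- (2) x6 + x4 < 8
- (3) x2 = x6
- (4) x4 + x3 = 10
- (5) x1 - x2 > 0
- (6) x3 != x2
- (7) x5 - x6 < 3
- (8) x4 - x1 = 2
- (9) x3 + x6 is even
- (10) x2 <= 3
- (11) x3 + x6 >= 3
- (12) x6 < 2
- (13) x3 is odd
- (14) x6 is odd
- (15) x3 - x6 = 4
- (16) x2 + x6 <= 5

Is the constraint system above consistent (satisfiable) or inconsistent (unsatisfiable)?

One satisfying assignment is x1 = 3, x2 = 1, x3 = 5, x4 = 5, x5 = 2, x6 = 1.
For the less obvious constraints — constraint 1: x2 + x1 = 4; constraint 2: x6 + x4 = 6 — and the others hold by inspection.

Satisfiable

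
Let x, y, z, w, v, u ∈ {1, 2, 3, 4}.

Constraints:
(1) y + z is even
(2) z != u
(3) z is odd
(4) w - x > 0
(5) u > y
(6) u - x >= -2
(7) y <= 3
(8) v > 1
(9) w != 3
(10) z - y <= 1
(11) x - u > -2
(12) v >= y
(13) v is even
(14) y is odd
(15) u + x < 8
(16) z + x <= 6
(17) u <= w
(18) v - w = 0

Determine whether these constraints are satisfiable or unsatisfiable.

Satisfiable

One satisfying assignment is x = 3, y = 1, z = 1, w = 4, v = 4, u = 4.
For the less obvious constraints — constraint 4: w - x = 1; constraint 6: u - x = 1; constraint 10: z - y = 0 — and the others hold by inspection.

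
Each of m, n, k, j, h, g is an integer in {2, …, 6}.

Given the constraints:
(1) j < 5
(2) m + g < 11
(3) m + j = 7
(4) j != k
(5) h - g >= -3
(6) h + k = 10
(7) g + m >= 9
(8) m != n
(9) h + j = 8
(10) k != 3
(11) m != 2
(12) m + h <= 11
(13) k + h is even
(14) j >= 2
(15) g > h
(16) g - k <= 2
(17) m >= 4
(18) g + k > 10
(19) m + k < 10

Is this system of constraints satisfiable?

Satisfiable

Take m = 4, n = 6, k = 5, j = 3, h = 5, g = 6. Then constraint 2: m + g = 10; constraint 3: m + j = 7; constraint 5: h - g = -1, and every other listed constraint is also met.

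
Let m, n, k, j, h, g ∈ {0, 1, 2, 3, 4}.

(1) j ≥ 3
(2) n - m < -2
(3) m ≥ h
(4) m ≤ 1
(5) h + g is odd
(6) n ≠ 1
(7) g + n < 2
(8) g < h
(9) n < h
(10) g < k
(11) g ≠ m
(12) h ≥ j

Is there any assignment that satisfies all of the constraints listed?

From constraints 1 and 12: h ≥ j and j ≥ 3, so h ≥ 3. From constraints 3 and 4: h ≤ m and m ≤ 1, so h ≤ 1. But 1 < 3, so no value of h works.

Unsatisfiable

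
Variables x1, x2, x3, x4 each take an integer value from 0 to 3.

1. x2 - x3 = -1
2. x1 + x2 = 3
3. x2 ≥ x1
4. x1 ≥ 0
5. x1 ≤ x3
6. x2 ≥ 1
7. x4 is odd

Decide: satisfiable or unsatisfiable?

Satisfiable

Setting (x1, x2, x3, x4) = (1, 2, 3, 1) satisfies everything: constraint 1: x2 - x3 = -1; constraint 2: x1 + x2 = 3, and the others follow.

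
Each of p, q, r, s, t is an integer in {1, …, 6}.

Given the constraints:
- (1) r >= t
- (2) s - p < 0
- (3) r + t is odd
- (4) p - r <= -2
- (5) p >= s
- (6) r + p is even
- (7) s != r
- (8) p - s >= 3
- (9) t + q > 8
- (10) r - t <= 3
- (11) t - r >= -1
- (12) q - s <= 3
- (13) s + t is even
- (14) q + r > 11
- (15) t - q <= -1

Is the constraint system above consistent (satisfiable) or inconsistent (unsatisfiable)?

Constraints 4, 8, 11, 12, and 15 give r − p ≥ 2, p − s ≥ 3, s − q ≥ -3, q − t ≥ 1, t − r ≥ -1.
Adding all 5 inequalities: the left sides telescope to 0, and the right sides sum to 2 + 3 + (-3) + 1 + (-1) = 2. So 0 ≥ 2, which is false.

Unsatisfiable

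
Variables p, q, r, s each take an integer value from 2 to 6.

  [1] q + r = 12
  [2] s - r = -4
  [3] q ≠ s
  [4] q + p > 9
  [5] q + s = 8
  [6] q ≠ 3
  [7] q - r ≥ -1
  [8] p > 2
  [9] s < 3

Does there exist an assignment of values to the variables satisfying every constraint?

One satisfying assignment is p = 6, q = 6, r = 6, s = 2.
For the less obvious constraints — constraint 1: q + r = 12; constraint 2: s - r = -4; constraint 4: q + p = 12 — and the others hold by inspection.

Satisfiable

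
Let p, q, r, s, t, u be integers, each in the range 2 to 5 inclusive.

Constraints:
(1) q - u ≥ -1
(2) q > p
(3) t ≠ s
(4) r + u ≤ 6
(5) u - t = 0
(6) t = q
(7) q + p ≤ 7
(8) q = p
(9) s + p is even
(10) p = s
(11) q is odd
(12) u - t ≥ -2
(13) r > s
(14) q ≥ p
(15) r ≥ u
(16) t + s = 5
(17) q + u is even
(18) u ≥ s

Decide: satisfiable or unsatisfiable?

From constraints 6, 8, and 10, t = q = p = s, so t = s. But constraint 3 says t ≠ s. Contradiction.

Unsatisfiable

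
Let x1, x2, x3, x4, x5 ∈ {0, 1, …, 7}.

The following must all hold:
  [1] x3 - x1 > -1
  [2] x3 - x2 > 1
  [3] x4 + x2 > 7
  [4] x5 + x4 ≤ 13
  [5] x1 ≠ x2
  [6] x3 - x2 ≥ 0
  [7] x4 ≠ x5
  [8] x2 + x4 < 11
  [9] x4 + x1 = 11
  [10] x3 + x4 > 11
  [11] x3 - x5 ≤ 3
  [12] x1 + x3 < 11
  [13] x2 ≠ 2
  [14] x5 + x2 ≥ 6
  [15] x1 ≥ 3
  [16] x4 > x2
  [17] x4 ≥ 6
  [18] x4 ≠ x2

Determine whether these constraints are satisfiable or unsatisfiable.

Satisfiable

Setting (x1, x2, x3, x4, x5) = (4, 3, 6, 7, 3) satisfies everything: constraint 1: x3 - x1 = 2; constraint 2: x3 - x2 = 3, and the others follow.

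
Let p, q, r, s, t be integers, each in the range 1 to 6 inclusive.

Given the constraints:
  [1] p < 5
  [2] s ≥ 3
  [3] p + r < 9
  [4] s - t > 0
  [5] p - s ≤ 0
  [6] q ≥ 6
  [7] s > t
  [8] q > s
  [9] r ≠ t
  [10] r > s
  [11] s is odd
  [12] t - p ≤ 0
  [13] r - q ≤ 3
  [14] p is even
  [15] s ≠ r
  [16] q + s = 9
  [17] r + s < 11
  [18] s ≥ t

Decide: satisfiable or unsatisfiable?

Try p = 2, q = 6, r = 6, s = 3, t = 1.
Check constraint 3: p + r = 8; constraint 4: s - t = 2. The remaining constraints are straightforward to verify.

Satisfiable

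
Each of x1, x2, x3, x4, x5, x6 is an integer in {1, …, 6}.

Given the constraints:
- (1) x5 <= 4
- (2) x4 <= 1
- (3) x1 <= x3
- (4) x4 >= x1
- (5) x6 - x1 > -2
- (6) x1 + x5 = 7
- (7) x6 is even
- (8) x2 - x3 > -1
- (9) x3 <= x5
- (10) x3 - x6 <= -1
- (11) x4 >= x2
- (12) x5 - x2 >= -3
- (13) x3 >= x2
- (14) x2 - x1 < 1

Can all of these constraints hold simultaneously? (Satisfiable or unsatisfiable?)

Unsatisfiable

From constraints 2 and 4: x1 ≤ x4 ≤ 1. From constraint 1: x5 ≤ 4. Hence x1 + x5 ≤ 5. But constraint 6 requires x1 + x5 = 7, and 7 > 5. Contradiction.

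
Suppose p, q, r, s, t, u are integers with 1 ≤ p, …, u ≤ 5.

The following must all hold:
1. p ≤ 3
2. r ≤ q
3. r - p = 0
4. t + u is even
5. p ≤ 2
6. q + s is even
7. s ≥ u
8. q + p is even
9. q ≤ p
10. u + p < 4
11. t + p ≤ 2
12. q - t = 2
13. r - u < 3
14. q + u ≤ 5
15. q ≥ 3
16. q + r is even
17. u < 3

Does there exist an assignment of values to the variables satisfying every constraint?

From constraints 9 and 15: p ≥ q and q ≥ 3, so p ≥ 3. From constraint 5: p ≤ 2. But 2 < 3, so no value of p works.

Unsatisfiable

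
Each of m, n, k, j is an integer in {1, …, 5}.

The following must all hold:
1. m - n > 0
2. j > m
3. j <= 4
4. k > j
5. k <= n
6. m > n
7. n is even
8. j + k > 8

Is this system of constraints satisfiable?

Constraints 2, 4, 5, and 6 give j < k, k ≤ n, n < m, m < j. Chaining: j < k ≤ n < m < j, which forces j < j — impossible.

Unsatisfiable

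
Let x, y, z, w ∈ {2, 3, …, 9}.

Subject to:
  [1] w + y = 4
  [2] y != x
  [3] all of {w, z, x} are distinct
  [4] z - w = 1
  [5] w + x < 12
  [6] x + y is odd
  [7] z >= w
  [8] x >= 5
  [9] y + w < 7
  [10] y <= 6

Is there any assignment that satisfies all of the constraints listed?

Satisfiable

The assignment x = 9, y = 2, z = 3, w = 2 works:
  constraint 1 holds since w + y = 4.
  constraint 4 holds since z - w = 1.
  constraint 5 holds since w + x = 11.
The rest check out directly.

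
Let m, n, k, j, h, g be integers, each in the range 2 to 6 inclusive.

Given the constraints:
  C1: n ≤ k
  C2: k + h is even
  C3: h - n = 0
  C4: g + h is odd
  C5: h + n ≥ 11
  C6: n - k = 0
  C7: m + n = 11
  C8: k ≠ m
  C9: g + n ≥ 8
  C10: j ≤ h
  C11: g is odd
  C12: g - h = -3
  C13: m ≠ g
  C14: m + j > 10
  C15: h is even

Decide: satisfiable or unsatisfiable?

Satisfiable

One satisfying assignment is m = 5, n = 6, k = 6, j = 6, h = 6, g = 3.
For the less obvious constraints — constraint 3: h - n = 0; constraint 5: h + n = 12 — and the others hold by inspection.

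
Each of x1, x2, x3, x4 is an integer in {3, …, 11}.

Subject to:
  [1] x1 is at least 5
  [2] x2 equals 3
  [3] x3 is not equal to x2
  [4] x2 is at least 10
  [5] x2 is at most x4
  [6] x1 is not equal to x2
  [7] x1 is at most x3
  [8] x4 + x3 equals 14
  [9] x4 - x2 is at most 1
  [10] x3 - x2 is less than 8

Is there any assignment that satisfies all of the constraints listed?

Unsatisfiable

From constraints 4 and 5: x4 ≥ x2 ≥ 10. From constraints 1 and 7: x3 ≥ x1 ≥ 5. Hence x4 + x3 ≥ 15. But constraint 8 requires x4 + x3 = 14, and 14 < 15. Contradiction.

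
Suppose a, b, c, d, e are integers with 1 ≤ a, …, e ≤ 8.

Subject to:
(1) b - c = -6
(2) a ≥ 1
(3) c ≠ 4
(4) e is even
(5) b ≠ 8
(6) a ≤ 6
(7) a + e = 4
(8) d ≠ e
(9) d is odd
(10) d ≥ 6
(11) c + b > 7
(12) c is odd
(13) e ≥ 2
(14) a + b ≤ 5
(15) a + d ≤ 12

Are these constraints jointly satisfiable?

One satisfying assignment is a = 2, b = 1, c = 7, d = 7, e = 2.
For the less obvious constraints — constraint 1: b - c = -6; constraint 7: a + e = 4 — and the others hold by inspection.

Satisfiable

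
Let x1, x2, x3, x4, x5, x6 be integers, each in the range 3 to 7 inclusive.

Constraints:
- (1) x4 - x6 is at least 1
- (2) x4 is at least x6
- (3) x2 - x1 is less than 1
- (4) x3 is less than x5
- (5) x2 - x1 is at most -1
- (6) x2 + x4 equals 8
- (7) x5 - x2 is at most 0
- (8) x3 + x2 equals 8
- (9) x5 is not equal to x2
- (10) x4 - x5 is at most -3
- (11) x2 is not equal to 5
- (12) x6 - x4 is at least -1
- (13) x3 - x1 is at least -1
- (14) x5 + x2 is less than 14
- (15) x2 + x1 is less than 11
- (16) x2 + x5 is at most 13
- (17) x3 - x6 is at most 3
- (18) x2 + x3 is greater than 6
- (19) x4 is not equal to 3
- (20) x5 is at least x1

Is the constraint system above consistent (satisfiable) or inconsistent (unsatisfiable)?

Constraints 1, 5, 7, 10, 13, and 17 give x6 − x3 ≥ -3, x3 − x1 ≥ -1, x1 − x2 ≥ 1, x2 − x5 ≥ 0, x5 − x4 ≥ 3, x4 − x6 ≥ 1.
Adding all 6 inequalities: the left sides telescope to 0, and the right sides sum to (-3) + (-1) + 1 + 0 + 3 + 1 = 1. So 0 ≥ 1, which is false.

Unsatisfiable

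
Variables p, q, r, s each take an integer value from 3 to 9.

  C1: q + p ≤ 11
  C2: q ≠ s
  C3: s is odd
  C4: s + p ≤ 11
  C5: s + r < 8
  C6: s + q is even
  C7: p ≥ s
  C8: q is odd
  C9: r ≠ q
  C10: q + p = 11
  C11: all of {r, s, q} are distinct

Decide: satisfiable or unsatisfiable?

One satisfying assignment is p = 6, q = 5, r = 4, s = 3.
For the less obvious constraints — constraint 1: q + p = 11; constraint 4: s + p = 9 — and the others hold by inspection.

Satisfiable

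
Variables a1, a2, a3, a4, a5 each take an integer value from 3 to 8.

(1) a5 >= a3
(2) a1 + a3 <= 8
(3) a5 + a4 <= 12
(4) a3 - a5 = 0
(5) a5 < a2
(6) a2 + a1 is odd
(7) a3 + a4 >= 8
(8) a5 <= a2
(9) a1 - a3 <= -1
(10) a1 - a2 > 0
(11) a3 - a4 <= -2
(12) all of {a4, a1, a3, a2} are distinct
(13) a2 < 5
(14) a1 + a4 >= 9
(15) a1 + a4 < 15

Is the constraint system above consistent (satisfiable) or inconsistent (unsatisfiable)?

Constraints 1, 5, 9, and 10 give a5 < a2, a2 < a1, a1 < a3, a3 ≤ a5. Chaining: a5 < a2 < a1 < a3 ≤ a5, which forces a5 < a5 — impossible.

Unsatisfiable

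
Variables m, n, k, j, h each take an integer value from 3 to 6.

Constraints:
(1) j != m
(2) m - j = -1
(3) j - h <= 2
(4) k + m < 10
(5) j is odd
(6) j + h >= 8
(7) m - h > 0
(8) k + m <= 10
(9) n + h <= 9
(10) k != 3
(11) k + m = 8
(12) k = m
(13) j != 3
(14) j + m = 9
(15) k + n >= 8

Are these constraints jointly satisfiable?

Satisfiable

Try m = 4, n = 4, k = 4, j = 5, h = 3.
Check constraint 2: m - j = -1; constraint 3: j - h = 2. The remaining constraints are straightforward to verify.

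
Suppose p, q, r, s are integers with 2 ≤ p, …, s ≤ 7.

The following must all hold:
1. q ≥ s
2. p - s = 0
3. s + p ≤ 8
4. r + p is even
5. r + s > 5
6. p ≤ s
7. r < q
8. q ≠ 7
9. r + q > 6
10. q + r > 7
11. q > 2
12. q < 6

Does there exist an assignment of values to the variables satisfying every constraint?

Satisfiable

Setting (p, q, r, s) = (3, 5, 3, 3) satisfies everything: constraint 2: p - s = 0; constraint 3: s + p = 6; constraint 5: r + s = 6, and the others follow.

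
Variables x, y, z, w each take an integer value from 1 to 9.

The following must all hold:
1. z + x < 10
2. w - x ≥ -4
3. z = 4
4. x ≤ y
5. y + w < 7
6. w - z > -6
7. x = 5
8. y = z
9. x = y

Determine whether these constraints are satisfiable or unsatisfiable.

Constraint 7 fixes x = 5 and constraint 3 fixes z = 4. Constraints 8 and 9 give x = y = z, so x = z. But 5 ≠ 4 — contradiction.

Unsatisfiable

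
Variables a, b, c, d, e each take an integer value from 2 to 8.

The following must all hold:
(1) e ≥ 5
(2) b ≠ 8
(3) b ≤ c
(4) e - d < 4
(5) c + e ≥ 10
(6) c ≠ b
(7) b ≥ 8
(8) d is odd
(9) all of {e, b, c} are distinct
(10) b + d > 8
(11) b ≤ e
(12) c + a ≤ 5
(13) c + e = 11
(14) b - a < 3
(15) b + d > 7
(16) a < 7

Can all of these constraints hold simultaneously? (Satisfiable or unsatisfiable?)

From constraints 3 and 7: c ≥ b ≥ 8. From constraint 1: e ≥ 5. Hence c + e ≥ 13. But constraint 13 requires c + e = 11, and 11 < 13. Contradiction.

Unsatisfiable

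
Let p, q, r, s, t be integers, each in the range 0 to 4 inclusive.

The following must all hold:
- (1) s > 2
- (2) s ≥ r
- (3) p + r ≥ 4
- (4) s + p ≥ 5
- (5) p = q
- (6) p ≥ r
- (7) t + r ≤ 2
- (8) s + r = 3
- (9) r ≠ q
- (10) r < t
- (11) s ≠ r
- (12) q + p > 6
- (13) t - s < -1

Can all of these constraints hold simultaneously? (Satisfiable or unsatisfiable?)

Try p = 4, q = 4, r = 0, s = 3, t = 1.
Check constraint 3: p + r = 4; constraint 4: s + p = 7. The remaining constraints are straightforward to verify.

Satisfiable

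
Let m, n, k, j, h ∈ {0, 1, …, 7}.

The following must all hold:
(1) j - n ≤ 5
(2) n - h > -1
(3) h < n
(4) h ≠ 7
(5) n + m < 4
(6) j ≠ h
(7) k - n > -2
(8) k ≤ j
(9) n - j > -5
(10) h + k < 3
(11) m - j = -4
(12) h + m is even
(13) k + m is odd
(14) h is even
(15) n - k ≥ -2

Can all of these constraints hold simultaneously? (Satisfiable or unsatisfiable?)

Take m = 0, n = 2, k = 1, j = 4, h = 0. Then constraint 1: j - n = 2; constraint 2: n - h = 2, and every other listed constraint is also met.

Satisfiable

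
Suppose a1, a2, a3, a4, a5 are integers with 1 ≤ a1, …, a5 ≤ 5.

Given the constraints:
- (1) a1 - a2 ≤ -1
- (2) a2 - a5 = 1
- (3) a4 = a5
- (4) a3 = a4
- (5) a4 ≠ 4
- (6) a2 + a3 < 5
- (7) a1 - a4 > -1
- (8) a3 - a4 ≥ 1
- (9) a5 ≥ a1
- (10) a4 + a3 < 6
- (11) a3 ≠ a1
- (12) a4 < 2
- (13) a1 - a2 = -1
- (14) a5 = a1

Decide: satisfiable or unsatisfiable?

From constraints 3, 4, and 14, a3 = a4 = a5 = a1, so a3 = a1. But constraint 11 says a3 ≠ a1. Contradiction.

Unsatisfiable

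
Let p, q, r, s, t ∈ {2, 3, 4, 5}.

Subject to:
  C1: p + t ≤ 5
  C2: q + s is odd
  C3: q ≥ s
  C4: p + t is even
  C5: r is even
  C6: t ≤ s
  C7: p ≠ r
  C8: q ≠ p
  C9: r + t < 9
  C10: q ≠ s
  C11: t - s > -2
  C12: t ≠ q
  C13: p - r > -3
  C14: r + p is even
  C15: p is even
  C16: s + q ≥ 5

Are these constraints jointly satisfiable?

Setting (p, q, r, s, t) = (2, 5, 4, 2, 2) satisfies everything: constraint 1: p + t = 4; constraint 9: r + t = 6, and the others follow.

Satisfiable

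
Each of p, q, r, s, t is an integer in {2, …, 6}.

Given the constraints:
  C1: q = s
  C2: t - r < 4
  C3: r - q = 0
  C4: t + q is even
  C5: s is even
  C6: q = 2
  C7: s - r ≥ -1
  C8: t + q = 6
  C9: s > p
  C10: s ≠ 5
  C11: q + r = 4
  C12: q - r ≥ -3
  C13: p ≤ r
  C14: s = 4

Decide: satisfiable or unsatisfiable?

Unsatisfiable

Constraint 6 fixes q = 2 and constraint 14 fixes s = 4, but constraint 1 requires q = s. Since 2 ≠ 4, contradiction.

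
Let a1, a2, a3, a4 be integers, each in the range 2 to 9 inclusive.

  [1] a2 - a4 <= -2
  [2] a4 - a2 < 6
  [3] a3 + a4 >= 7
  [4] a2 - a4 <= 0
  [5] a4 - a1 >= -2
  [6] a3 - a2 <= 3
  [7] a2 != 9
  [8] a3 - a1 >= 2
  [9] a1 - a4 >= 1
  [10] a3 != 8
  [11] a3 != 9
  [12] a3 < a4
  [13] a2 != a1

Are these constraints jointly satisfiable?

Constraints 1, 6, 8, and 9 give a4 − a2 ≥ 2, a2 − a3 ≥ -3, a3 − a1 ≥ 2, a1 − a4 ≥ 1.
Adding all 4 inequalities: the left sides telescope to 0, and the right sides sum to 2 + (-3) + 2 + 1 = 2. So 0 ≥ 2, which is false.

Unsatisfiable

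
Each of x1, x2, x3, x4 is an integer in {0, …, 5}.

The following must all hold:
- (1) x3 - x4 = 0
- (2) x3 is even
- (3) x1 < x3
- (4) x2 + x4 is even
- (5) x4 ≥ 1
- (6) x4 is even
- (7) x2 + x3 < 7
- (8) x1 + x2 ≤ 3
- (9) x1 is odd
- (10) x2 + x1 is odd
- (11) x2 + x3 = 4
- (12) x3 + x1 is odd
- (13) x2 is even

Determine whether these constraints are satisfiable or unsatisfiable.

One satisfying assignment is x1 = 1, x2 = 2, x3 = 2, x4 = 2.
For the less obvious constraints — constraint 1: x3 - x4 = 0; constraint 7: x2 + x3 = 4 — and the others hold by inspection.

Satisfiable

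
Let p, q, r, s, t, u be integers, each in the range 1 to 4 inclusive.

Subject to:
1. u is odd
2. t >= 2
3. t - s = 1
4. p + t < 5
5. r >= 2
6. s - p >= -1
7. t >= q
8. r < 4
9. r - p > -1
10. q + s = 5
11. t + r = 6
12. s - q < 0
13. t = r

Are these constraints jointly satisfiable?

The assignment p = 1, q = 3, r = 3, s = 2, t = 3, u = 1 works:
  constraint 3 holds since t - s = 1.
  constraint 4 holds since p + t = 4.
The rest check out directly.

Satisfiable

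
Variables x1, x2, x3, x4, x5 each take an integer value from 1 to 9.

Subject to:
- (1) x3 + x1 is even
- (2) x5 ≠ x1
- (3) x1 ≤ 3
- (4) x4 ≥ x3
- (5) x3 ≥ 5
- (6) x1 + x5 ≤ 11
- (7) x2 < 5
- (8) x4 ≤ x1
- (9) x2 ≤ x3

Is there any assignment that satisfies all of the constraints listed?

From constraints 4 and 5: x4 ≥ x3 and x3 ≥ 5, so x4 ≥ 5. From constraints 3 and 8: x4 ≤ x1 and x1 ≤ 3, so x4 ≤ 3. But 3 < 5, so no value of x4 works.

Unsatisfiable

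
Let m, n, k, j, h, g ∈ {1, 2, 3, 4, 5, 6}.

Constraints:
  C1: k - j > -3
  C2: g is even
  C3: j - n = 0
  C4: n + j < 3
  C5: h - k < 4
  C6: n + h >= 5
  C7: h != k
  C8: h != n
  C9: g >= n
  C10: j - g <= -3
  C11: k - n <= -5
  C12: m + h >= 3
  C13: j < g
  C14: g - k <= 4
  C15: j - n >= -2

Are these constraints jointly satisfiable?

Constraints 10, 11, 14, and 15 give k − g ≥ -4, g − j ≥ 3, j − n ≥ -2, n − k ≥ 5.
Adding all 4 inequalities: the left sides telescope to 0, and the right sides sum to (-4) + 3 + (-2) + 5 = 2. So 0 ≥ 2, which is false.

Unsatisfiable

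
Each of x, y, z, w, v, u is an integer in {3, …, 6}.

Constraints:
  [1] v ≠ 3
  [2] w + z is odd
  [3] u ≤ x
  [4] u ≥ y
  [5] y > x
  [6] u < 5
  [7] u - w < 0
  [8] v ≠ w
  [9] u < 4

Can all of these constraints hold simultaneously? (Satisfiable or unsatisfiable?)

Constraints 3, 4, and 5 give u ≤ x, x < y, y ≤ u. Chaining: u ≤ x < y ≤ u, which forces u < u — impossible.

Unsatisfiable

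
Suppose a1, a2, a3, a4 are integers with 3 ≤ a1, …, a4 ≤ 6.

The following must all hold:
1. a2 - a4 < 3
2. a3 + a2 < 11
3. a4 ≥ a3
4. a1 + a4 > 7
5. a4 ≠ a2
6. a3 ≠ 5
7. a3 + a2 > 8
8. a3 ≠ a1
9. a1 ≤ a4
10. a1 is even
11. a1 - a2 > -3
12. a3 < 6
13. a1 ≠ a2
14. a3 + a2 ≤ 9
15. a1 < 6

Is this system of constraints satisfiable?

Satisfiable

One satisfying assignment is a1 = 4, a2 = 6, a3 = 3, a4 = 4.
For the less obvious constraints — constraint 1: a2 - a4 = 2; constraint 2: a3 + a2 = 9; constraint 4: a1 + a4 = 8 — and the others hold by inspection.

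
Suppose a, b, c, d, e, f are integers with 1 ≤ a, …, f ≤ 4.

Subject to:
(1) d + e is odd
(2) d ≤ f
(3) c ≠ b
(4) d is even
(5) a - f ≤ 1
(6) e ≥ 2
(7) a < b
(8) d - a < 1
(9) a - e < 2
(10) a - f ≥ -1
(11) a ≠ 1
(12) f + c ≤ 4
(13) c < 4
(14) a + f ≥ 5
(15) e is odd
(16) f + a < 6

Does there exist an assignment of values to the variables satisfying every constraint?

Satisfiable

One satisfying assignment is a = 3, b = 4, c = 1, d = 2, e = 3, f = 2.
For the less obvious constraints — constraint 5: a - f = 1; constraint 8: d - a = -1 — and the others hold by inspection.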